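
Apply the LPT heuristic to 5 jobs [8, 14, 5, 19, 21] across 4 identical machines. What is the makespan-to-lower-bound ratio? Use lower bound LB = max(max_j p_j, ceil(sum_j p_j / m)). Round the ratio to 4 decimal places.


LPT order: [21, 19, 14, 8, 5]
Machine loads after assignment: [21, 19, 14, 13]
LPT makespan = 21
Lower bound = max(max_job, ceil(total/4)) = max(21, 17) = 21
Ratio = 21 / 21 = 1.0

1.0


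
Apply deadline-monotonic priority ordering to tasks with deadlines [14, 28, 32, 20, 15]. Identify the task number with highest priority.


Sort tasks by relative deadline (ascending):
  Task 1: deadline = 14
  Task 5: deadline = 15
  Task 4: deadline = 20
  Task 2: deadline = 28
  Task 3: deadline = 32
Priority order (highest first): [1, 5, 4, 2, 3]
Highest priority task = 1

1


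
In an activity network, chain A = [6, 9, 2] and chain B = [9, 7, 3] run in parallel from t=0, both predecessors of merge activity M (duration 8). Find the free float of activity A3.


ES(A3) = sum of predecessors on chain A = 15
EF(A3) = ES + duration = 15 + 2 = 17
Successor of A3 is M. ES(M) = max(sum(A), sum(B)) = max(17, 19) = 19
Free float = ES(successor) - EF(current) = 19 - 17 = 2

2


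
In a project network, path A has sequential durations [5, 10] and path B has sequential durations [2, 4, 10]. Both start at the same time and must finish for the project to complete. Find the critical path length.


Path A total = 5 + 10 = 15
Path B total = 2 + 4 + 10 = 16
Critical path = longest path = max(15, 16) = 16

16


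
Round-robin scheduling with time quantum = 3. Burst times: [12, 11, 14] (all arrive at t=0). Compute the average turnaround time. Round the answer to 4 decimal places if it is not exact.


Time quantum = 3
Execution trace:
  J1 runs 3 units, time = 3
  J2 runs 3 units, time = 6
  J3 runs 3 units, time = 9
  J1 runs 3 units, time = 12
  J2 runs 3 units, time = 15
  J3 runs 3 units, time = 18
  J1 runs 3 units, time = 21
  J2 runs 3 units, time = 24
  J3 runs 3 units, time = 27
  J1 runs 3 units, time = 30
  J2 runs 2 units, time = 32
  J3 runs 3 units, time = 35
  J3 runs 2 units, time = 37
Finish times: [30, 32, 37]
Average turnaround = 99/3 = 33.0

33.0


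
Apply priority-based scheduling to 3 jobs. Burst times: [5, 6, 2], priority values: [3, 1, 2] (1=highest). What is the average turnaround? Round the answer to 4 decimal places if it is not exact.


Sort by priority (ascending = highest first):
Order: [(1, 6), (2, 2), (3, 5)]
Completion times:
  Priority 1, burst=6, C=6
  Priority 2, burst=2, C=8
  Priority 3, burst=5, C=13
Average turnaround = 27/3 = 9.0

9.0


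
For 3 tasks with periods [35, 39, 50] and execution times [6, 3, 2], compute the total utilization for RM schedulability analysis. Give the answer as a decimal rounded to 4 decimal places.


Compute individual utilizations (exact fractions):
  Task 1: C/T = 6/35 (approx. 0.1714)
  Task 2: C/T = 3/39 = 1/13 (approx. 0.0769)
  Task 3: C/T = 2/50 = 1/25 (approx. 0.04)
Total utilization U = 6/35 + 1/13 + 1/25 = 656/2275
Rounded to 4 decimal places: U = 0.2884
RM (Liu & Layland) bound for 3 tasks = 0.779763; compare with U = 656/2275 (approx. 0.288352)
U <= bound, so schedulable by RM sufficient condition.

0.2884


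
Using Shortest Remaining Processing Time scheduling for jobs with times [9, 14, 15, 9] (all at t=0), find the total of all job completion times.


Since all jobs arrive at t=0, SRPT equals SPT ordering.
SPT order: [9, 9, 14, 15]
Completion times:
  Job 1: p=9, C=9
  Job 2: p=9, C=18
  Job 3: p=14, C=32
  Job 4: p=15, C=47
Total completion time = 9 + 18 + 32 + 47 = 106

106


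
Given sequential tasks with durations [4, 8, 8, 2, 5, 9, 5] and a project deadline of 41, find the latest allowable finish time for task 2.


LF(activity 2) = deadline - sum of successor durations
Successors: activities 3 through 7 with durations [8, 2, 5, 9, 5]
Sum of successor durations = 29
LF = 41 - 29 = 12

12


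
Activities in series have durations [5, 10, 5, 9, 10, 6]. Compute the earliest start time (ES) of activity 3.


Activity 3 starts after activities 1 through 2 complete.
Predecessor durations: [5, 10]
ES = 5 + 10 = 15

15


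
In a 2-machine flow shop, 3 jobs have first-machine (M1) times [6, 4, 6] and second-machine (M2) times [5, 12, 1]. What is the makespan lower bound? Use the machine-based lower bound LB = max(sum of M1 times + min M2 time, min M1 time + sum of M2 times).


LB1 = sum(M1 times) + min(M2 times) = 16 + 1 = 17
LB2 = min(M1 times) + sum(M2 times) = 4 + 18 = 22
Lower bound = max(LB1, LB2) = max(17, 22) = 22

22


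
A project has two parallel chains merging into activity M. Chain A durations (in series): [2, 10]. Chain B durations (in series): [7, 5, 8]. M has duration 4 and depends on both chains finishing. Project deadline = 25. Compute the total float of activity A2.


Forward pass: ES(A2) = sum of predecessors on chain A = 2
EF = ES + duration = 2 + 10 = 12
Backward pass: LF(M) = deadline = 25; LS(M) = 25 - 4 = 21
LF(A2) = LS(M) - sum(successors on chain A) = 21 - 0 = 21
LS = LF - duration = 21 - 10 = 11
Total float = LS - ES = 11 - 2 = 9

9


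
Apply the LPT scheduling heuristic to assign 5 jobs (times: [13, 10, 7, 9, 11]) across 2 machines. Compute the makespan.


Sort jobs in decreasing order (LPT): [13, 11, 10, 9, 7]
Assign each job to the least loaded machine:
  Machine 1: jobs [13, 9], load = 22
  Machine 2: jobs [11, 10, 7], load = 28
Makespan = max load = 28

28


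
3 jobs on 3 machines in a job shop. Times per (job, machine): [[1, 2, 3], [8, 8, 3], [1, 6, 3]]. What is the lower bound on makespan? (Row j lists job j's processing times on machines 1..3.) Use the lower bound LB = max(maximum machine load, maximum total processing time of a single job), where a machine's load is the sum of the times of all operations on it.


Machine loads:
  Machine 1: 1 + 8 + 1 = 10
  Machine 2: 2 + 8 + 6 = 16
  Machine 3: 3 + 3 + 3 = 9
Max machine load = 16
Job totals:
  Job 1: 6
  Job 2: 19
  Job 3: 10
Max job total = 19
Lower bound = max(16, 19) = 19

19


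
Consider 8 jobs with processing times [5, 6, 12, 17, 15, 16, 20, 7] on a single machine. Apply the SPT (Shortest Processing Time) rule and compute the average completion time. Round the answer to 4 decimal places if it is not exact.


Sort jobs by processing time (SPT order): [5, 6, 7, 12, 15, 16, 17, 20]
Compute completion times sequentially:
  Job 1: processing = 5, completes at 5
  Job 2: processing = 6, completes at 11
  Job 3: processing = 7, completes at 18
  Job 4: processing = 12, completes at 30
  Job 5: processing = 15, completes at 45
  Job 6: processing = 16, completes at 61
  Job 7: processing = 17, completes at 78
  Job 8: processing = 20, completes at 98
Sum of completion times = 346
Average completion time = 346/8 = 43.25

43.25


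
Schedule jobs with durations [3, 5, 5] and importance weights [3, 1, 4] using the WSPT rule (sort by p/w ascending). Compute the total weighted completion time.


Compute p/w ratios and sort ascending (WSPT): [(3, 3), (5, 4), (5, 1)]
Compute weighted completion times:
  Job (p=3,w=3): C=3, w*C=3*3=9
  Job (p=5,w=4): C=8, w*C=4*8=32
  Job (p=5,w=1): C=13, w*C=1*13=13
Total weighted completion time = 54

54


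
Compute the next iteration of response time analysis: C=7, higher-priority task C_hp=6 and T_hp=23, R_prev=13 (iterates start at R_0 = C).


R_next = C + ceil(R_prev / T_hp) * C_hp
ceil(13 / 23) = ceil(0.5652) = 1
Interference = 1 * 6 = 6
R_next = 7 + 6 = 13
R_next = R_prev, so the iteration has converged (response time = 13).

13


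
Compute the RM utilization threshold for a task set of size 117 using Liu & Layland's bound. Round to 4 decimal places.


Compute 2^(1/117) = 1.0059419185
Subtract 1: 1.0059419185 - 1 = 0.0059419185
Multiply by n: 117 * 0.0059419185 = 0.6952044645
Round to 4 dp: 0.6952

0.6952


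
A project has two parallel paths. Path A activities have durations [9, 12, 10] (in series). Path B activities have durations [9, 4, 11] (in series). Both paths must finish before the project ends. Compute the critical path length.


Path A total = 9 + 12 + 10 = 31
Path B total = 9 + 4 + 11 = 24
Critical path = longest path = max(31, 24) = 31

31


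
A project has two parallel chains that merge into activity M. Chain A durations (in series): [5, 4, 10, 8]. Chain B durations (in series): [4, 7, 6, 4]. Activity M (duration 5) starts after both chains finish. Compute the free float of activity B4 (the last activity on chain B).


ES(B4) = sum of predecessors on chain B = 17
EF(B4) = ES + duration = 17 + 4 = 21
Successor of B4 is M. ES(M) = max(sum(A), sum(B)) = max(27, 21) = 27
Free float = ES(successor) - EF(current) = 27 - 21 = 6

6


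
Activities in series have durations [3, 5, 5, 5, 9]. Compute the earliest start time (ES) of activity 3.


Activity 3 starts after activities 1 through 2 complete.
Predecessor durations: [3, 5]
ES = 3 + 5 = 8

8


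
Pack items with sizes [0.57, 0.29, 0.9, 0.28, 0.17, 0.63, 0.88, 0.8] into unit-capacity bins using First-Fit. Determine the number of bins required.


Place items sequentially using First-Fit:
  Item 0.57 -> new Bin 1
  Item 0.29 -> Bin 1 (now 0.86)
  Item 0.9 -> new Bin 2
  Item 0.28 -> new Bin 3
  Item 0.17 -> Bin 3 (now 0.45)
  Item 0.63 -> new Bin 4
  Item 0.88 -> new Bin 5
  Item 0.8 -> new Bin 6
Total bins used = 6

6


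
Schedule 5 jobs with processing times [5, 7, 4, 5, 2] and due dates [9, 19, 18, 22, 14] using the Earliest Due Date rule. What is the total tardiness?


Sort by due date (EDD order): [(5, 9), (2, 14), (4, 18), (7, 19), (5, 22)]
Compute completion times and tardiness:
  Job 1: p=5, d=9, C=5, tardiness=max(0,5-9)=0
  Job 2: p=2, d=14, C=7, tardiness=max(0,7-14)=0
  Job 3: p=4, d=18, C=11, tardiness=max(0,11-18)=0
  Job 4: p=7, d=19, C=18, tardiness=max(0,18-19)=0
  Job 5: p=5, d=22, C=23, tardiness=max(0,23-22)=1
Total tardiness = 1

1


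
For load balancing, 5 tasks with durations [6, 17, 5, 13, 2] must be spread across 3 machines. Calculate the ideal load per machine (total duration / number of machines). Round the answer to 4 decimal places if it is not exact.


Total processing time = 6 + 17 + 5 + 13 + 2 = 43
Number of machines = 3
Ideal balanced load = 43 / 3 = 14.3333

14.3333


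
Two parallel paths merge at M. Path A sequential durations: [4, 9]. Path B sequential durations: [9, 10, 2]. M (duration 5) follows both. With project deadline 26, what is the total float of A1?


Forward pass: ES(A1) = sum of predecessors on chain A = 0
EF = ES + duration = 0 + 4 = 4
Backward pass: LF(M) = deadline = 26; LS(M) = 26 - 5 = 21
LF(A1) = LS(M) - sum(successors on chain A) = 21 - 9 = 12
LS = LF - duration = 12 - 4 = 8
Total float = LS - ES = 8 - 0 = 8

8


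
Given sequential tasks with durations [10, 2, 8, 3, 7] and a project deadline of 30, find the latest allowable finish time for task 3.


LF(activity 3) = deadline - sum of successor durations
Successors: activities 4 through 5 with durations [3, 7]
Sum of successor durations = 10
LF = 30 - 10 = 20

20


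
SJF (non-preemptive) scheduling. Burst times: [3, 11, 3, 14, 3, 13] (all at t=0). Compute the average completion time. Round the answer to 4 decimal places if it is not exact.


SJF order (ascending): [3, 3, 3, 11, 13, 14]
Completion times:
  Job 1: burst=3, C=3
  Job 2: burst=3, C=6
  Job 3: burst=3, C=9
  Job 4: burst=11, C=20
  Job 5: burst=13, C=33
  Job 6: burst=14, C=47
Average completion = 118/6 = 19.6667

19.6667


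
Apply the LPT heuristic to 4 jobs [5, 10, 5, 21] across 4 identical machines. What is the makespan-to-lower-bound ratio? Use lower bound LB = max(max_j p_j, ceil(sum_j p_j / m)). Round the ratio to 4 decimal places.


LPT order: [21, 10, 5, 5]
Machine loads after assignment: [21, 10, 5, 5]
LPT makespan = 21
Lower bound = max(max_job, ceil(total/4)) = max(21, 11) = 21
Ratio = 21 / 21 = 1.0

1.0


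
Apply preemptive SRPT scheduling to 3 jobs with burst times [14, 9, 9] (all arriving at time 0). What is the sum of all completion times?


Since all jobs arrive at t=0, SRPT equals SPT ordering.
SPT order: [9, 9, 14]
Completion times:
  Job 1: p=9, C=9
  Job 2: p=9, C=18
  Job 3: p=14, C=32
Total completion time = 9 + 18 + 32 = 59

59


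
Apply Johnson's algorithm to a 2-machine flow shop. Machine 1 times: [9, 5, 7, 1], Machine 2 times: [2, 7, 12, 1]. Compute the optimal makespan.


Apply Johnson's rule:
  Group 1 (a <= b): [(4, 1, 1), (2, 5, 7), (3, 7, 12)]
  Group 2 (a > b): [(1, 9, 2)]
Optimal job order: [4, 2, 3, 1]
Schedule:
  Job 4: M1 done at 1, M2 done at 2
  Job 2: M1 done at 6, M2 done at 13
  Job 3: M1 done at 13, M2 done at 25
  Job 1: M1 done at 22, M2 done at 27
Makespan = 27

27


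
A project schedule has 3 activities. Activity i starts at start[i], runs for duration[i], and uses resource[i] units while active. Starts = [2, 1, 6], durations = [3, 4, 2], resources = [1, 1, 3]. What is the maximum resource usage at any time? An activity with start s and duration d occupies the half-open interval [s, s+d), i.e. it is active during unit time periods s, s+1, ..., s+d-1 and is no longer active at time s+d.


Each activity i is active on [start_i, start_i + duration_i).
Compute total resource usage per time slot:
  t=0: active resources = [], total = 0
  t=1: active resources = [1], total = 1
  t=2: active resources = [1, 1], total = 2
  t=3: active resources = [1, 1], total = 2
  t=4: active resources = [1, 1], total = 2
  t=5: active resources = [], total = 0
  t=6: active resources = [3], total = 3
  t=7: active resources = [3], total = 3
Peak resource demand = 3

3


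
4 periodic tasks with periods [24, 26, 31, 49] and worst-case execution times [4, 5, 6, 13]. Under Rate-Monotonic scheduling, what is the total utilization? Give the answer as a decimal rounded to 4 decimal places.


Compute individual utilizations (exact fractions):
  Task 1: C/T = 4/24 = 1/6 (approx. 0.1667)
  Task 2: C/T = 5/26 (approx. 0.1923)
  Task 3: C/T = 6/31 (approx. 0.1935)
  Task 4: C/T = 13/49 (approx. 0.2653)
Total utilization U = 1/6 + 5/26 + 6/31 + 13/49 = 48449/59241
Rounded to 4 decimal places: U = 0.8178
RM (Liu & Layland) bound for 4 tasks = 0.756828; compare with U = 48449/59241 (approx. 0.817829)
bound < U <= 1, so the RM sufficient condition is not met (inconclusive; an exact test such as response-time analysis is needed).

0.8178


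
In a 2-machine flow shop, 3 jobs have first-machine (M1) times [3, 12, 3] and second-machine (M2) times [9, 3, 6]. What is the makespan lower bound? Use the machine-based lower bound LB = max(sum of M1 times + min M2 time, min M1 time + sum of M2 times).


LB1 = sum(M1 times) + min(M2 times) = 18 + 3 = 21
LB2 = min(M1 times) + sum(M2 times) = 3 + 18 = 21
Lower bound = max(LB1, LB2) = max(21, 21) = 21

21


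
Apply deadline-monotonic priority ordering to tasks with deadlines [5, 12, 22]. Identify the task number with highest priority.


Sort tasks by relative deadline (ascending):
  Task 1: deadline = 5
  Task 2: deadline = 12
  Task 3: deadline = 22
Priority order (highest first): [1, 2, 3]
Highest priority task = 1

1


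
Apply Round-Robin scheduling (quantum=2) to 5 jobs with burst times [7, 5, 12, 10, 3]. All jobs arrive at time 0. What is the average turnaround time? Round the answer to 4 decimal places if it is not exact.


Time quantum = 2
Execution trace:
  J1 runs 2 units, time = 2
  J2 runs 2 units, time = 4
  J3 runs 2 units, time = 6
  J4 runs 2 units, time = 8
  J5 runs 2 units, time = 10
  J1 runs 2 units, time = 12
  J2 runs 2 units, time = 14
  J3 runs 2 units, time = 16
  J4 runs 2 units, time = 18
  J5 runs 1 units, time = 19
  J1 runs 2 units, time = 21
  J2 runs 1 units, time = 22
  J3 runs 2 units, time = 24
  J4 runs 2 units, time = 26
  J1 runs 1 units, time = 27
  J3 runs 2 units, time = 29
  J4 runs 2 units, time = 31
  J3 runs 2 units, time = 33
  J4 runs 2 units, time = 35
  J3 runs 2 units, time = 37
Finish times: [27, 22, 37, 35, 19]
Average turnaround = 140/5 = 28.0

28.0


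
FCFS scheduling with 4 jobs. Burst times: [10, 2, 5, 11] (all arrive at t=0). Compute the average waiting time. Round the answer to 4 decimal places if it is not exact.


FCFS order (as given): [10, 2, 5, 11]
Waiting times:
  Job 1: wait = 0
  Job 2: wait = 10
  Job 3: wait = 12
  Job 4: wait = 17
Sum of waiting times = 39
Average waiting time = 39/4 = 9.75

9.75


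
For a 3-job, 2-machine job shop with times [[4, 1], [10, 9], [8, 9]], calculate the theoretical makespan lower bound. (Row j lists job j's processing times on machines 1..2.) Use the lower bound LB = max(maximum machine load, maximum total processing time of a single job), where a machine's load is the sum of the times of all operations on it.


Machine loads:
  Machine 1: 4 + 10 + 8 = 22
  Machine 2: 1 + 9 + 9 = 19
Max machine load = 22
Job totals:
  Job 1: 5
  Job 2: 19
  Job 3: 17
Max job total = 19
Lower bound = max(22, 19) = 22

22


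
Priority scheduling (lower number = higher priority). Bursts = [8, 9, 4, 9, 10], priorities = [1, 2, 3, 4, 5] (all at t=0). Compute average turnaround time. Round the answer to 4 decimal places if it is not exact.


Sort by priority (ascending = highest first):
Order: [(1, 8), (2, 9), (3, 4), (4, 9), (5, 10)]
Completion times:
  Priority 1, burst=8, C=8
  Priority 2, burst=9, C=17
  Priority 3, burst=4, C=21
  Priority 4, burst=9, C=30
  Priority 5, burst=10, C=40
Average turnaround = 116/5 = 23.2

23.2


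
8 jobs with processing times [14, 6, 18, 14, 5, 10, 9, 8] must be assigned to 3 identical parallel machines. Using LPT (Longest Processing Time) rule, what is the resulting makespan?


Sort jobs in decreasing order (LPT): [18, 14, 14, 10, 9, 8, 6, 5]
Assign each job to the least loaded machine:
  Machine 1: jobs [18, 8], load = 26
  Machine 2: jobs [14, 10, 5], load = 29
  Machine 3: jobs [14, 9, 6], load = 29
Makespan = max load = 29

29


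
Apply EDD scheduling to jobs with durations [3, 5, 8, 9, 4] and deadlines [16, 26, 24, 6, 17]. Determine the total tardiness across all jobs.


Sort by due date (EDD order): [(9, 6), (3, 16), (4, 17), (8, 24), (5, 26)]
Compute completion times and tardiness:
  Job 1: p=9, d=6, C=9, tardiness=max(0,9-6)=3
  Job 2: p=3, d=16, C=12, tardiness=max(0,12-16)=0
  Job 3: p=4, d=17, C=16, tardiness=max(0,16-17)=0
  Job 4: p=8, d=24, C=24, tardiness=max(0,24-24)=0
  Job 5: p=5, d=26, C=29, tardiness=max(0,29-26)=3
Total tardiness = 6

6


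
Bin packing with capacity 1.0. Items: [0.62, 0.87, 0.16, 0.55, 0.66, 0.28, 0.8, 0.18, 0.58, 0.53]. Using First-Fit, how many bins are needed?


Place items sequentially using First-Fit:
  Item 0.62 -> new Bin 1
  Item 0.87 -> new Bin 2
  Item 0.16 -> Bin 1 (now 0.78)
  Item 0.55 -> new Bin 3
  Item 0.66 -> new Bin 4
  Item 0.28 -> Bin 3 (now 0.83)
  Item 0.8 -> new Bin 5
  Item 0.18 -> Bin 1 (now 0.96)
  Item 0.58 -> new Bin 6
  Item 0.53 -> new Bin 7
Total bins used = 7

7


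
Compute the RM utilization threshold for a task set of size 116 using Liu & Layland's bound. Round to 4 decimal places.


Compute 2^(1/116) = 1.0059932951
Subtract 1: 1.0059932951 - 1 = 0.0059932951
Multiply by n: 116 * 0.0059932951 = 0.6952222316
Round to 4 dp: 0.6952

0.6952


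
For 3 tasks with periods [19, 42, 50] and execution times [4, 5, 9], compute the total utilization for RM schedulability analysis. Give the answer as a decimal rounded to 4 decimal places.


Compute individual utilizations (exact fractions):
  Task 1: C/T = 4/19 (approx. 0.2105)
  Task 2: C/T = 5/42 (approx. 0.119)
  Task 3: C/T = 9/50 (approx. 0.18)
Total utilization U = 4/19 + 5/42 + 9/50 = 5083/9975
Rounded to 4 decimal places: U = 0.5096
RM (Liu & Layland) bound for 3 tasks = 0.779763; compare with U = 5083/9975 (approx. 0.509574)
U <= bound, so schedulable by RM sufficient condition.

0.5096


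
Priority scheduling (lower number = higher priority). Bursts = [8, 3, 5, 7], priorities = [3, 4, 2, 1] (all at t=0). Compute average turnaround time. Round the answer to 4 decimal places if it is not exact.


Sort by priority (ascending = highest first):
Order: [(1, 7), (2, 5), (3, 8), (4, 3)]
Completion times:
  Priority 1, burst=7, C=7
  Priority 2, burst=5, C=12
  Priority 3, burst=8, C=20
  Priority 4, burst=3, C=23
Average turnaround = 62/4 = 15.5

15.5


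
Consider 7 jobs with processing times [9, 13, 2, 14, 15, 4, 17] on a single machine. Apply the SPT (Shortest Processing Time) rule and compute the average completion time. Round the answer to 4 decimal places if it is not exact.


Sort jobs by processing time (SPT order): [2, 4, 9, 13, 14, 15, 17]
Compute completion times sequentially:
  Job 1: processing = 2, completes at 2
  Job 2: processing = 4, completes at 6
  Job 3: processing = 9, completes at 15
  Job 4: processing = 13, completes at 28
  Job 5: processing = 14, completes at 42
  Job 6: processing = 15, completes at 57
  Job 7: processing = 17, completes at 74
Sum of completion times = 224
Average completion time = 224/7 = 32.0

32.0


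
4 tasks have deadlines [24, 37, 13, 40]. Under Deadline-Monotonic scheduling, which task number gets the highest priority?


Sort tasks by relative deadline (ascending):
  Task 3: deadline = 13
  Task 1: deadline = 24
  Task 2: deadline = 37
  Task 4: deadline = 40
Priority order (highest first): [3, 1, 2, 4]
Highest priority task = 3

3


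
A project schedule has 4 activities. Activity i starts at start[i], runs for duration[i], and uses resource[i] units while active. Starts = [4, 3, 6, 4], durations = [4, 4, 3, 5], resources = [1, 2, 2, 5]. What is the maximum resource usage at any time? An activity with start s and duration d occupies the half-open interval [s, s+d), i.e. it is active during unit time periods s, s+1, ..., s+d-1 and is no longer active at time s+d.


Each activity i is active on [start_i, start_i + duration_i).
Compute total resource usage per time slot:
  t=0: active resources = [], total = 0
  t=1: active resources = [], total = 0
  t=2: active resources = [], total = 0
  t=3: active resources = [2], total = 2
  t=4: active resources = [1, 2, 5], total = 8
  t=5: active resources = [1, 2, 5], total = 8
  t=6: active resources = [1, 2, 2, 5], total = 10
  t=7: active resources = [1, 2, 5], total = 8
  t=8: active resources = [2, 5], total = 7
Peak resource demand = 10

10


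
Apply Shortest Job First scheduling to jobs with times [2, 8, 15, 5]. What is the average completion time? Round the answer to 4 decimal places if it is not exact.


SJF order (ascending): [2, 5, 8, 15]
Completion times:
  Job 1: burst=2, C=2
  Job 2: burst=5, C=7
  Job 3: burst=8, C=15
  Job 4: burst=15, C=30
Average completion = 54/4 = 13.5

13.5


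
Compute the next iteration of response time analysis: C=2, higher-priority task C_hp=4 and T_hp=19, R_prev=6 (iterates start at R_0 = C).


R_next = C + ceil(R_prev / T_hp) * C_hp
ceil(6 / 19) = ceil(0.3158) = 1
Interference = 1 * 4 = 4
R_next = 2 + 4 = 6
R_next = R_prev, so the iteration has converged (response time = 6).

6


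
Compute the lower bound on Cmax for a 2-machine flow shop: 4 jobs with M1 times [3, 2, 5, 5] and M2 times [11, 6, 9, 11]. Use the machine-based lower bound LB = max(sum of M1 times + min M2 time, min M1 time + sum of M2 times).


LB1 = sum(M1 times) + min(M2 times) = 15 + 6 = 21
LB2 = min(M1 times) + sum(M2 times) = 2 + 37 = 39
Lower bound = max(LB1, LB2) = max(21, 39) = 39

39


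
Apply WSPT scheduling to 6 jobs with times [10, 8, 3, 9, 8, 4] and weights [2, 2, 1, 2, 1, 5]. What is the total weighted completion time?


Compute p/w ratios and sort ascending (WSPT): [(4, 5), (3, 1), (8, 2), (9, 2), (10, 2), (8, 1)]
Compute weighted completion times:
  Job (p=4,w=5): C=4, w*C=5*4=20
  Job (p=3,w=1): C=7, w*C=1*7=7
  Job (p=8,w=2): C=15, w*C=2*15=30
  Job (p=9,w=2): C=24, w*C=2*24=48
  Job (p=10,w=2): C=34, w*C=2*34=68
  Job (p=8,w=1): C=42, w*C=1*42=42
Total weighted completion time = 215

215


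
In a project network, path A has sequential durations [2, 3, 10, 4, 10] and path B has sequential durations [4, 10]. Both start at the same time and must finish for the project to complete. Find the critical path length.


Path A total = 2 + 3 + 10 + 4 + 10 = 29
Path B total = 4 + 10 = 14
Critical path = longest path = max(29, 14) = 29

29


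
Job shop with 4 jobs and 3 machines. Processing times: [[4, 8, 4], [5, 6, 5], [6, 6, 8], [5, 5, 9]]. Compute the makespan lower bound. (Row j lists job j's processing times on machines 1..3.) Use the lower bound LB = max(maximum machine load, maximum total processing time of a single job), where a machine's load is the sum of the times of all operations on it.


Machine loads:
  Machine 1: 4 + 5 + 6 + 5 = 20
  Machine 2: 8 + 6 + 6 + 5 = 25
  Machine 3: 4 + 5 + 8 + 9 = 26
Max machine load = 26
Job totals:
  Job 1: 16
  Job 2: 16
  Job 3: 20
  Job 4: 19
Max job total = 20
Lower bound = max(26, 20) = 26

26


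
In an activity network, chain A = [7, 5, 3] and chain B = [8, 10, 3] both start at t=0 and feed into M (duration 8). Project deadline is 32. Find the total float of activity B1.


Forward pass: ES(B1) = sum of predecessors on chain B = 0
EF = ES + duration = 0 + 8 = 8
Backward pass: LF(M) = deadline = 32; LS(M) = 32 - 8 = 24
LF(B1) = LS(M) - sum(successors on chain B) = 24 - 13 = 11
LS = LF - duration = 11 - 8 = 3
Total float = LS - ES = 3 - 0 = 3

3


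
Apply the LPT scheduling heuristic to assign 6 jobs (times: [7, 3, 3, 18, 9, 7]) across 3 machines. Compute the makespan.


Sort jobs in decreasing order (LPT): [18, 9, 7, 7, 3, 3]
Assign each job to the least loaded machine:
  Machine 1: jobs [18], load = 18
  Machine 2: jobs [9, 3, 3], load = 15
  Machine 3: jobs [7, 7], load = 14
Makespan = max load = 18

18


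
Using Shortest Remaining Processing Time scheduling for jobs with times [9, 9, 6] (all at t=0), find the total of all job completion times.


Since all jobs arrive at t=0, SRPT equals SPT ordering.
SPT order: [6, 9, 9]
Completion times:
  Job 1: p=6, C=6
  Job 2: p=9, C=15
  Job 3: p=9, C=24
Total completion time = 6 + 15 + 24 = 45

45


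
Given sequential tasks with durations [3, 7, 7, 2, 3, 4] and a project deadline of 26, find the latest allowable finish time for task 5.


LF(activity 5) = deadline - sum of successor durations
Successors: activities 6 through 6 with durations [4]
Sum of successor durations = 4
LF = 26 - 4 = 22

22


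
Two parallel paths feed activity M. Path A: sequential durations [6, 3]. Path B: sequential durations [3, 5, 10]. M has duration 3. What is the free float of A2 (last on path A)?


ES(A2) = sum of predecessors on chain A = 6
EF(A2) = ES + duration = 6 + 3 = 9
Successor of A2 is M. ES(M) = max(sum(A), sum(B)) = max(9, 18) = 18
Free float = ES(successor) - EF(current) = 18 - 9 = 9

9


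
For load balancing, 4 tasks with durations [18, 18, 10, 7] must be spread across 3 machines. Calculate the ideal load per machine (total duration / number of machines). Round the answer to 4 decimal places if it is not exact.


Total processing time = 18 + 18 + 10 + 7 = 53
Number of machines = 3
Ideal balanced load = 53 / 3 = 17.6667

17.6667


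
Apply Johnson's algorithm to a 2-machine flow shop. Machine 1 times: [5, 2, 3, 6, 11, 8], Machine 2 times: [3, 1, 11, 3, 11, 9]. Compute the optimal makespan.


Apply Johnson's rule:
  Group 1 (a <= b): [(3, 3, 11), (6, 8, 9), (5, 11, 11)]
  Group 2 (a > b): [(1, 5, 3), (4, 6, 3), (2, 2, 1)]
Optimal job order: [3, 6, 5, 1, 4, 2]
Schedule:
  Job 3: M1 done at 3, M2 done at 14
  Job 6: M1 done at 11, M2 done at 23
  Job 5: M1 done at 22, M2 done at 34
  Job 1: M1 done at 27, M2 done at 37
  Job 4: M1 done at 33, M2 done at 40
  Job 2: M1 done at 35, M2 done at 41
Makespan = 41

41


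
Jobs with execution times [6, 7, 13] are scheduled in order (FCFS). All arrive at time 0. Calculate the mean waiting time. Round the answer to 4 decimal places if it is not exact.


FCFS order (as given): [6, 7, 13]
Waiting times:
  Job 1: wait = 0
  Job 2: wait = 6
  Job 3: wait = 13
Sum of waiting times = 19
Average waiting time = 19/3 = 6.3333

6.3333


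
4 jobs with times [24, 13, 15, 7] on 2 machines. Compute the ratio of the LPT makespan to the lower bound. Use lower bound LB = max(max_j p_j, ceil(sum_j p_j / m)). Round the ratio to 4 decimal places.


LPT order: [24, 15, 13, 7]
Machine loads after assignment: [31, 28]
LPT makespan = 31
Lower bound = max(max_job, ceil(total/2)) = max(24, 30) = 30
Ratio = 31 / 30 = 1.0333

1.0333


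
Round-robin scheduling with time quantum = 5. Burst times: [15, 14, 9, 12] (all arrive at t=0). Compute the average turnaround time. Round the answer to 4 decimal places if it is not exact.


Time quantum = 5
Execution trace:
  J1 runs 5 units, time = 5
  J2 runs 5 units, time = 10
  J3 runs 5 units, time = 15
  J4 runs 5 units, time = 20
  J1 runs 5 units, time = 25
  J2 runs 5 units, time = 30
  J3 runs 4 units, time = 34
  J4 runs 5 units, time = 39
  J1 runs 5 units, time = 44
  J2 runs 4 units, time = 48
  J4 runs 2 units, time = 50
Finish times: [44, 48, 34, 50]
Average turnaround = 176/4 = 44.0

44.0


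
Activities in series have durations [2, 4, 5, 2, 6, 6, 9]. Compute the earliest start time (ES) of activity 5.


Activity 5 starts after activities 1 through 4 complete.
Predecessor durations: [2, 4, 5, 2]
ES = 2 + 4 + 5 + 2 = 13

13


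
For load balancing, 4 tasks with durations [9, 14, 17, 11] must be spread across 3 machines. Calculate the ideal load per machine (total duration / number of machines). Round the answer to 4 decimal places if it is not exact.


Total processing time = 9 + 14 + 17 + 11 = 51
Number of machines = 3
Ideal balanced load = 51 / 3 = 17.0

17.0


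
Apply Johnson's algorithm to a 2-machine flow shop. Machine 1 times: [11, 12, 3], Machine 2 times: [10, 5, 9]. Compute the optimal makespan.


Apply Johnson's rule:
  Group 1 (a <= b): [(3, 3, 9)]
  Group 2 (a > b): [(1, 11, 10), (2, 12, 5)]
Optimal job order: [3, 1, 2]
Schedule:
  Job 3: M1 done at 3, M2 done at 12
  Job 1: M1 done at 14, M2 done at 24
  Job 2: M1 done at 26, M2 done at 31
Makespan = 31

31


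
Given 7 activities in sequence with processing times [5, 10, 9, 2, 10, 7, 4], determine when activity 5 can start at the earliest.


Activity 5 starts after activities 1 through 4 complete.
Predecessor durations: [5, 10, 9, 2]
ES = 5 + 10 + 9 + 2 = 26

26


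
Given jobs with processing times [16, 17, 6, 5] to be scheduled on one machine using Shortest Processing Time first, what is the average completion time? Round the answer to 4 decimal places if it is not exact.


Sort jobs by processing time (SPT order): [5, 6, 16, 17]
Compute completion times sequentially:
  Job 1: processing = 5, completes at 5
  Job 2: processing = 6, completes at 11
  Job 3: processing = 16, completes at 27
  Job 4: processing = 17, completes at 44
Sum of completion times = 87
Average completion time = 87/4 = 21.75

21.75


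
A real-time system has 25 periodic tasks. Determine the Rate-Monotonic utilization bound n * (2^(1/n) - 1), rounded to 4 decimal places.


Compute 2^(1/25) = 1.0281138267
Subtract 1: 1.0281138267 - 1 = 0.0281138267
Multiply by n: 25 * 0.0281138267 = 0.7028456675
Round to 4 dp: 0.7028

0.7028


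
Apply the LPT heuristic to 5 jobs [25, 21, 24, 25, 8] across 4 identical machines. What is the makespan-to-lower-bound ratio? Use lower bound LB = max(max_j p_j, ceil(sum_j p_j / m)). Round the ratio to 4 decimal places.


LPT order: [25, 25, 24, 21, 8]
Machine loads after assignment: [25, 25, 24, 29]
LPT makespan = 29
Lower bound = max(max_job, ceil(total/4)) = max(25, 26) = 26
Ratio = 29 / 26 = 1.1154

1.1154


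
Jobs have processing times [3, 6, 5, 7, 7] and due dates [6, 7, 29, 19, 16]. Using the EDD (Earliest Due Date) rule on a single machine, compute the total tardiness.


Sort by due date (EDD order): [(3, 6), (6, 7), (7, 16), (7, 19), (5, 29)]
Compute completion times and tardiness:
  Job 1: p=3, d=6, C=3, tardiness=max(0,3-6)=0
  Job 2: p=6, d=7, C=9, tardiness=max(0,9-7)=2
  Job 3: p=7, d=16, C=16, tardiness=max(0,16-16)=0
  Job 4: p=7, d=19, C=23, tardiness=max(0,23-19)=4
  Job 5: p=5, d=29, C=28, tardiness=max(0,28-29)=0
Total tardiness = 6

6


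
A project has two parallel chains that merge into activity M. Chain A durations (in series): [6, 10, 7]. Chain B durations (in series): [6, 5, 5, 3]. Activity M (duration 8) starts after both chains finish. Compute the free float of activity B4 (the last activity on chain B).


ES(B4) = sum of predecessors on chain B = 16
EF(B4) = ES + duration = 16 + 3 = 19
Successor of B4 is M. ES(M) = max(sum(A), sum(B)) = max(23, 19) = 23
Free float = ES(successor) - EF(current) = 23 - 19 = 4

4


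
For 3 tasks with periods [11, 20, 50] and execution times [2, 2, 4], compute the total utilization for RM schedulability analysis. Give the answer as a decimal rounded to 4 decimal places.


Compute individual utilizations (exact fractions):
  Task 1: C/T = 2/11 (approx. 0.1818)
  Task 2: C/T = 2/20 = 1/10 (approx. 0.1)
  Task 3: C/T = 4/50 = 2/25 (approx. 0.08)
Total utilization U = 2/11 + 1/10 + 2/25 = 199/550
Rounded to 4 decimal places: U = 0.3618
RM (Liu & Layland) bound for 3 tasks = 0.779763; compare with U = 199/550 (approx. 0.361818)
U <= bound, so schedulable by RM sufficient condition.

0.3618


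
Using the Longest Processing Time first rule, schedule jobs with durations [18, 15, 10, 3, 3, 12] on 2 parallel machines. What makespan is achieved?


Sort jobs in decreasing order (LPT): [18, 15, 12, 10, 3, 3]
Assign each job to the least loaded machine:
  Machine 1: jobs [18, 10, 3], load = 31
  Machine 2: jobs [15, 12, 3], load = 30
Makespan = max load = 31

31


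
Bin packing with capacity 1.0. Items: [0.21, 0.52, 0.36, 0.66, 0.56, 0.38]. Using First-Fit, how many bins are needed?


Place items sequentially using First-Fit:
  Item 0.21 -> new Bin 1
  Item 0.52 -> Bin 1 (now 0.73)
  Item 0.36 -> new Bin 2
  Item 0.66 -> new Bin 3
  Item 0.56 -> Bin 2 (now 0.92)
  Item 0.38 -> new Bin 4
Total bins used = 4

4


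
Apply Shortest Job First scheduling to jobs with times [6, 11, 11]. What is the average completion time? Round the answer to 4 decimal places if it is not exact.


SJF order (ascending): [6, 11, 11]
Completion times:
  Job 1: burst=6, C=6
  Job 2: burst=11, C=17
  Job 3: burst=11, C=28
Average completion = 51/3 = 17.0

17.0


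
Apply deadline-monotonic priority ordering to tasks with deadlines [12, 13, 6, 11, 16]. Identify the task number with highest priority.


Sort tasks by relative deadline (ascending):
  Task 3: deadline = 6
  Task 4: deadline = 11
  Task 1: deadline = 12
  Task 2: deadline = 13
  Task 5: deadline = 16
Priority order (highest first): [3, 4, 1, 2, 5]
Highest priority task = 3

3


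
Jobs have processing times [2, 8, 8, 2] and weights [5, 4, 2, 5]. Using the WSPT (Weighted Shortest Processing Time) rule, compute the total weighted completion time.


Compute p/w ratios and sort ascending (WSPT): [(2, 5), (2, 5), (8, 4), (8, 2)]
Compute weighted completion times:
  Job (p=2,w=5): C=2, w*C=5*2=10
  Job (p=2,w=5): C=4, w*C=5*4=20
  Job (p=8,w=4): C=12, w*C=4*12=48
  Job (p=8,w=2): C=20, w*C=2*20=40
Total weighted completion time = 118

118


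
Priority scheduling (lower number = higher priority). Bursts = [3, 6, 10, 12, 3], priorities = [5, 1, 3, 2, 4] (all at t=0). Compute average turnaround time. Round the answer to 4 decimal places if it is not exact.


Sort by priority (ascending = highest first):
Order: [(1, 6), (2, 12), (3, 10), (4, 3), (5, 3)]
Completion times:
  Priority 1, burst=6, C=6
  Priority 2, burst=12, C=18
  Priority 3, burst=10, C=28
  Priority 4, burst=3, C=31
  Priority 5, burst=3, C=34
Average turnaround = 117/5 = 23.4

23.4


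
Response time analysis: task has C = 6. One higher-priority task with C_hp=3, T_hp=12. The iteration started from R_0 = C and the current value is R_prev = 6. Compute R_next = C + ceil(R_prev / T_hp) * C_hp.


R_next = C + ceil(R_prev / T_hp) * C_hp
ceil(6 / 12) = ceil(0.5) = 1
Interference = 1 * 3 = 3
R_next = 6 + 3 = 9

9


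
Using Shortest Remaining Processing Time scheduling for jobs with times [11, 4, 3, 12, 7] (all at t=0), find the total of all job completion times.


Since all jobs arrive at t=0, SRPT equals SPT ordering.
SPT order: [3, 4, 7, 11, 12]
Completion times:
  Job 1: p=3, C=3
  Job 2: p=4, C=7
  Job 3: p=7, C=14
  Job 4: p=11, C=25
  Job 5: p=12, C=37
Total completion time = 3 + 7 + 14 + 25 + 37 = 86

86


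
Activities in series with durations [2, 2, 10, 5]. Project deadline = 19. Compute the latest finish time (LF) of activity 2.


LF(activity 2) = deadline - sum of successor durations
Successors: activities 3 through 4 with durations [10, 5]
Sum of successor durations = 15
LF = 19 - 15 = 4

4


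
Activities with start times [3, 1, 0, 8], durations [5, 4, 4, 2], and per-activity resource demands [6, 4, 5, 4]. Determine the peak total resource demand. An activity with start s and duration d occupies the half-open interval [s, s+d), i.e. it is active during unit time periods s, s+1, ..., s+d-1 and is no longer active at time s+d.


Each activity i is active on [start_i, start_i + duration_i).
Compute total resource usage per time slot:
  t=0: active resources = [5], total = 5
  t=1: active resources = [4, 5], total = 9
  t=2: active resources = [4, 5], total = 9
  t=3: active resources = [6, 4, 5], total = 15
  t=4: active resources = [6, 4], total = 10
  t=5: active resources = [6], total = 6
  t=6: active resources = [6], total = 6
  t=7: active resources = [6], total = 6
  t=8: active resources = [4], total = 4
  t=9: active resources = [4], total = 4
Peak resource demand = 15

15


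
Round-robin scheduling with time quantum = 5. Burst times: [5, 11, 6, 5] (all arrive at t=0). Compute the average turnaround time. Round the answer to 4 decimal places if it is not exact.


Time quantum = 5
Execution trace:
  J1 runs 5 units, time = 5
  J2 runs 5 units, time = 10
  J3 runs 5 units, time = 15
  J4 runs 5 units, time = 20
  J2 runs 5 units, time = 25
  J3 runs 1 units, time = 26
  J2 runs 1 units, time = 27
Finish times: [5, 27, 26, 20]
Average turnaround = 78/4 = 19.5

19.5


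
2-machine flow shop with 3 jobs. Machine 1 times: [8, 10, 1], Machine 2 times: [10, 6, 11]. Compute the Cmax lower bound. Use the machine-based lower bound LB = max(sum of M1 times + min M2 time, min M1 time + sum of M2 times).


LB1 = sum(M1 times) + min(M2 times) = 19 + 6 = 25
LB2 = min(M1 times) + sum(M2 times) = 1 + 27 = 28
Lower bound = max(LB1, LB2) = max(25, 28) = 28

28


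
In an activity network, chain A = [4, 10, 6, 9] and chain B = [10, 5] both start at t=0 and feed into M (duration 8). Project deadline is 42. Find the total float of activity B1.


Forward pass: ES(B1) = sum of predecessors on chain B = 0
EF = ES + duration = 0 + 10 = 10
Backward pass: LF(M) = deadline = 42; LS(M) = 42 - 8 = 34
LF(B1) = LS(M) - sum(successors on chain B) = 34 - 5 = 29
LS = LF - duration = 29 - 10 = 19
Total float = LS - ES = 19 - 0 = 19

19


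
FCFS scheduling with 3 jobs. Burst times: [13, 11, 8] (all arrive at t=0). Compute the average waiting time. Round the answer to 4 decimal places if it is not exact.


FCFS order (as given): [13, 11, 8]
Waiting times:
  Job 1: wait = 0
  Job 2: wait = 13
  Job 3: wait = 24
Sum of waiting times = 37
Average waiting time = 37/3 = 12.3333

12.3333


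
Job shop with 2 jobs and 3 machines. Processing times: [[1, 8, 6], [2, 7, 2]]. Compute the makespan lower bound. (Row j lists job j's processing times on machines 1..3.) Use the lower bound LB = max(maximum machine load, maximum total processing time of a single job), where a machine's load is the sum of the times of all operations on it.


Machine loads:
  Machine 1: 1 + 2 = 3
  Machine 2: 8 + 7 = 15
  Machine 3: 6 + 2 = 8
Max machine load = 15
Job totals:
  Job 1: 15
  Job 2: 11
Max job total = 15
Lower bound = max(15, 15) = 15

15
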